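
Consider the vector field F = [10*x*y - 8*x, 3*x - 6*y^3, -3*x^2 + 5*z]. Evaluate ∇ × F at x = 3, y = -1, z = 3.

(∇×F)₁ = ∂F₃/∂y − ∂F₂/∂z = 0
(∇×F)₂ = ∂F₁/∂z − ∂F₃/∂x = 6*x
(∇×F)₃ = ∂F₂/∂x − ∂F₁/∂y = -10*x + 3
∇×F = (0, 6*x, -10*x + 3)
At (3, -1, 3): (0, 18, -27).

(0, 18, -27)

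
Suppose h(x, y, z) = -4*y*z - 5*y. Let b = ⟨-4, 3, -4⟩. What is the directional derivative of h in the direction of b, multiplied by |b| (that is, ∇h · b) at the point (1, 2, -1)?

29

∂h/∂x = 0
∂h/∂y = -4*z - 5
∂h/∂z = -4*y
∇h at (1, 2, -1) = (0, -1, -8)
∇h · b = (0)(-4) + (-1)(3) + (-8)(-4) = 29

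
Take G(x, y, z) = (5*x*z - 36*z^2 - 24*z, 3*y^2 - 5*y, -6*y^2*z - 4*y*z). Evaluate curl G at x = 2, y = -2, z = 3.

(∇×G)₁ = ∂G₃/∂y − ∂G₂/∂z = -12*y*z - 4*z
(∇×G)₂ = ∂G₁/∂z − ∂G₃/∂x = 5*x - 72*z - 24
(∇×G)₃ = ∂G₂/∂x − ∂G₁/∂y = 0
∇×G = (-12*y*z - 4*z, 5*x - 72*z - 24, 0)
At (2, -2, 3): (60, -230, 0).

(60, -230, 0)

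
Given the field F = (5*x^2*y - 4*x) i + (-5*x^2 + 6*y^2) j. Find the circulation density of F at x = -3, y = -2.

∂F₂/∂x = -10*x
∂F₁/∂y = 5*x^2
Scalar curl = -5*x^2 - 10*x
At (-3, -2): -15.

-15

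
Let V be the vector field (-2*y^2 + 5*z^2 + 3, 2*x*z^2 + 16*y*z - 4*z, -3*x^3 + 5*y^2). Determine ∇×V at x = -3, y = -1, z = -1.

(-2, 71, -2)

(∇×V)₁ = ∂V₃/∂y − ∂V₂/∂z = -4*x*z - 6*y + 4
(∇×V)₂ = ∂V₁/∂z − ∂V₃/∂x = 9*x^2 + 10*z
(∇×V)₃ = ∂V₂/∂x − ∂V₁/∂y = 4*y + 2*z^2
∇×V = (-4*x*z - 6*y + 4, 9*x^2 + 10*z, 4*y + 2*z^2)
At (-3, -1, -1): (-2, 71, -2).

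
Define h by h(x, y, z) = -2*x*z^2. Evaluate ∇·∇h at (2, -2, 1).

-8

∂²h/∂x² = 0
∂²h/∂y² = 0
∂²h/∂z² = -4*x
∇²h = -4*x
At (2, -2, 1): -8.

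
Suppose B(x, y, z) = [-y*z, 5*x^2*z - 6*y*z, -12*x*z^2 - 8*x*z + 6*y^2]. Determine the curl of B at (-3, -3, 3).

(-99, 135, -87)

(∇×B)₁ = ∂B₃/∂y − ∂B₂/∂z = -5*x^2 + 18*y
(∇×B)₂ = ∂B₁/∂z − ∂B₃/∂x = -y + 12*z^2 + 8*z
(∇×B)₃ = ∂B₂/∂x − ∂B₁/∂y = 10*x*z + z
∇×B = (-5*x^2 + 18*y, -y + 12*z^2 + 8*z, 10*x*z + z)
At (-3, -3, 3): (-99, 135, -87).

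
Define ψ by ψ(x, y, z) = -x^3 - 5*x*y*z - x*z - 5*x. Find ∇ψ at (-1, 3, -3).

∂ψ/∂x = -3*x^2 - 5*y*z - z - 5
∂ψ/∂y = -5*x*z
∂ψ/∂z = -5*x*y - x
∇ψ = (-3*x^2 - 5*y*z - z - 5, -5*x*z, -5*x*y - x)
At (-1, 3, -3): (40, -15, 16).

(40, -15, 16)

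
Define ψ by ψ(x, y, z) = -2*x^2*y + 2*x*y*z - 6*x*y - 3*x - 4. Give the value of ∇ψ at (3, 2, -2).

∂ψ/∂x = -4*x*y + 2*y*z - 6*y - 3
∂ψ/∂y = -2*x^2 + 2*x*z - 6*x
∂ψ/∂z = 2*x*y
∇ψ = (-4*x*y + 2*y*z - 6*y - 3, -2*x^2 + 2*x*z - 6*x, 2*x*y)
At (3, 2, -2): (-47, -48, 12).

(-47, -48, 12)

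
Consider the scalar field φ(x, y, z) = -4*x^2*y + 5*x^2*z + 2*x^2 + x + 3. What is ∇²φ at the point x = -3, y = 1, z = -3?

∂²φ/∂x² = 2*(-4*y + 5*z + 2)
∂²φ/∂y² = 0
∂²φ/∂z² = 0
∇²φ = -8*y + 10*z + 4
At (-3, 1, -3): -34.

-34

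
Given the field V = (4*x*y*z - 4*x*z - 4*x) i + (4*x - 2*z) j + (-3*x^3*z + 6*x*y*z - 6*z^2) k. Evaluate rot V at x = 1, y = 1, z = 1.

(∇×V)₁ = ∂V₃/∂y − ∂V₂/∂z = 6*x*z + 2
(∇×V)₂ = ∂V₁/∂z − ∂V₃/∂x = 9*x^2*z + 4*x*y - 4*x - 6*y*z
(∇×V)₃ = ∂V₂/∂x − ∂V₁/∂y = -4*x*z + 4
∇×V = (6*x*z + 2, 9*x^2*z + 4*x*y - 4*x - 6*y*z, -4*x*z + 4)
At (1, 1, 1): (8, 3, 0).

(8, 3, 0)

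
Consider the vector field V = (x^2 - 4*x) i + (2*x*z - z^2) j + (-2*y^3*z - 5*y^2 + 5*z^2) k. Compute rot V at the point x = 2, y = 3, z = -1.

(18, 0, -2)

(∇×V)₁ = ∂V₃/∂y − ∂V₂/∂z = -2*x - 6*y^2*z - 10*y + 2*z
(∇×V)₂ = ∂V₁/∂z − ∂V₃/∂x = 0
(∇×V)₃ = ∂V₂/∂x − ∂V₁/∂y = 2*z
∇×V = (-2*x - 6*y^2*z - 10*y + 2*z, 0, 2*z)
At (2, 3, -1): (18, 0, -2).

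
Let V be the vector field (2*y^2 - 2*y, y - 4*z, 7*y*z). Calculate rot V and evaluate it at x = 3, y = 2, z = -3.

(∇×V)₁ = ∂V₃/∂y − ∂V₂/∂z = 7*z + 4
(∇×V)₂ = ∂V₁/∂z − ∂V₃/∂x = 0
(∇×V)₃ = ∂V₂/∂x − ∂V₁/∂y = -4*y + 2
∇×V = (7*z + 4, 0, -4*y + 2)
At (3, 2, -3): (-17, 0, -6).

(-17, 0, -6)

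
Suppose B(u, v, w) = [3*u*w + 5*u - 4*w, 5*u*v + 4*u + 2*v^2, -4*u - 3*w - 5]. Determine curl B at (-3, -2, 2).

(∇×B)₁ = ∂B₃/∂v − ∂B₂/∂w = 0
(∇×B)₂ = ∂B₁/∂w − ∂B₃/∂u = 3*u
(∇×B)₃ = ∂B₂/∂u − ∂B₁/∂v = 5*v + 4
∇×B = (0, 3*u, 5*v + 4)
At (-3, -2, 2): (0, -9, -6).

(0, -9, -6)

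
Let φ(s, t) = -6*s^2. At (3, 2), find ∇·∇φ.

-12

∂²φ/∂s² = -12
∂²φ/∂t² = 0
∇²φ = -12
At (3, 2): -12.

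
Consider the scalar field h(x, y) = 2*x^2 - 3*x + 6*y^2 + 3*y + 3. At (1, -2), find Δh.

∂²h/∂x² = 4
∂²h/∂y² = 12
∇²h = 16
At (1, -2): 16.

16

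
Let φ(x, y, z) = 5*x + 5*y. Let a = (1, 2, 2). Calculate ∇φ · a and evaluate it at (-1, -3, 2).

15

∂φ/∂x = 5
∂φ/∂y = 5
∂φ/∂z = 0
∇φ at (-1, -3, 2) = (5, 5, 0)
∇φ · a = (5)(1) + (5)(2) + (0)(2) = 15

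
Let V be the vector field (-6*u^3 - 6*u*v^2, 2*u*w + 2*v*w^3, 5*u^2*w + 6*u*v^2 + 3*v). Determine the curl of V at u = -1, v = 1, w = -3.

(-61, -36, -18)

(∇×V)₁ = ∂V₃/∂v − ∂V₂/∂w = 12*u*v - 2*u - 6*v*w^2 + 3
(∇×V)₂ = ∂V₁/∂w − ∂V₃/∂u = -10*u*w - 6*v^2
(∇×V)₃ = ∂V₂/∂u − ∂V₁/∂v = 12*u*v + 2*w
∇×V = (12*u*v - 2*u - 6*v*w^2 + 3, -10*u*w - 6*v^2, 12*u*v + 2*w)
At (-1, 1, -3): (-61, -36, -18).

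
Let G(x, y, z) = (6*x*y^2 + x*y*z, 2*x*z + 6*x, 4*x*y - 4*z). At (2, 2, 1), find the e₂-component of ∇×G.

-4

(∇×G)_2 = ∂G₁/∂z − ∂G₃/∂x
= x*y − (4*y)
= x*y - 4*y
At (2, 2, 1): -4.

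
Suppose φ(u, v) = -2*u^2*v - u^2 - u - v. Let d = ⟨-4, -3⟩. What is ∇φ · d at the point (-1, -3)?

∂φ/∂u = -4*u*v - 2*u - 1
∂φ/∂v = -2*u^2 - 1
∇φ at (-1, -3) = (-11, -3)
∇φ · d = (-11)(-4) + (-3)(-3) = 53

53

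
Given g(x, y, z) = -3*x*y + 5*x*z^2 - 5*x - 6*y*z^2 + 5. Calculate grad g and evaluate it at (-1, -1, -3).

∂g/∂x = -3*y + 5*z^2 - 5
∂g/∂y = -3*x - 6*z^2
∂g/∂z = 10*x*z - 12*y*z
∇g = (-3*y + 5*z^2 - 5, -3*x - 6*z^2, 10*x*z - 12*y*z)
At (-1, -1, -3): (43, -51, -6).

(43, -51, -6)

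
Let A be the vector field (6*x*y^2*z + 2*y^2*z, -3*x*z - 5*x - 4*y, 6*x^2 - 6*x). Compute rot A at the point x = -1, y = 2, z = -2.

(∇×A)₁ = ∂A₃/∂y − ∂A₂/∂z = 3*x
(∇×A)₂ = ∂A₁/∂z − ∂A₃/∂x = 6*x*y^2 - 12*x + 2*y^2 + 6
(∇×A)₃ = ∂A₂/∂x − ∂A₁/∂y = -12*x*y*z - 4*y*z - 3*z - 5
∇×A = (3*x, 6*x*y^2 - 12*x + 2*y^2 + 6, -12*x*y*z - 4*y*z - 3*z - 5)
At (-1, 2, -2): (-3, 2, -31).

(-3, 2, -31)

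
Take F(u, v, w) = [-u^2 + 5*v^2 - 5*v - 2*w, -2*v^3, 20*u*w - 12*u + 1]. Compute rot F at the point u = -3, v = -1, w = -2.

(∇×F)₁ = ∂F₃/∂v − ∂F₂/∂w = 0
(∇×F)₂ = ∂F₁/∂w − ∂F₃/∂u = -20*w + 10
(∇×F)₃ = ∂F₂/∂u − ∂F₁/∂v = -10*v + 5
∇×F = (0, -20*w + 10, -10*v + 5)
At (-3, -1, -2): (0, 50, 15).

(0, 50, 15)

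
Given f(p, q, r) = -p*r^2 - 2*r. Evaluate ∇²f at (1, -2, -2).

∂²f/∂p² = 0
∂²f/∂q² = 0
∂²f/∂r² = -2*p
∇²f = -2*p
At (1, -2, -2): -2.

-2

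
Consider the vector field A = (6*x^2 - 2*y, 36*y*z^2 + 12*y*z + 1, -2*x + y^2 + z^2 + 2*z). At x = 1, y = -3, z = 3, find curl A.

(678, 2, 2)

(∇×A)₁ = ∂A₃/∂y − ∂A₂/∂z = -72*y*z - 10*y
(∇×A)₂ = ∂A₁/∂z − ∂A₃/∂x = 2
(∇×A)₃ = ∂A₂/∂x − ∂A₁/∂y = 2
∇×A = (-72*y*z - 10*y, 2, 2)
At (1, -3, 3): (678, 2, 2).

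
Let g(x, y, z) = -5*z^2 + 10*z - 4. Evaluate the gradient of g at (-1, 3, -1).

(0, 0, 20)

∂g/∂x = 0
∂g/∂y = 0
∂g/∂z = -10*z + 10
∇g = (0, 0, -10*z + 10)
At (-1, 3, -1): (0, 0, 20).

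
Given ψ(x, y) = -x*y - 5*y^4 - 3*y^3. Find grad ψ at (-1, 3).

∂ψ/∂x = -y
∂ψ/∂y = -x - 20*y^3 - 9*y^2
∇ψ = (-y, -x - 20*y^3 - 9*y^2)
At (-1, 3): (-3, -620).

(-3, -620)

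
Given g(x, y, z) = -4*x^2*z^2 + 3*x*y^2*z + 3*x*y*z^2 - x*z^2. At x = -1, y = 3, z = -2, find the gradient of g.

∂g/∂x = -8*x*z^2 + 3*y^2*z + 3*y*z^2 - z^2
∂g/∂y = 6*x*y*z + 3*x*z^2
∂g/∂z = -8*x^2*z + 3*x*y^2 + 6*x*y*z - 2*x*z
∇g = (-8*x*z^2 + 3*y^2*z + 3*y*z^2 - z^2, 6*x*y*z + 3*x*z^2, -8*x^2*z + 3*x*y^2 + 6*x*y*z - 2*x*z)
At (-1, 3, -2): (10, 24, 21).

(10, 24, 21)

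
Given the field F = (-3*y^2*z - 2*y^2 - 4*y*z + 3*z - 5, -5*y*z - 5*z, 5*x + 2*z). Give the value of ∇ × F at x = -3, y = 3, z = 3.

(20, -41, 78)

(∇×F)₁ = ∂F₃/∂y − ∂F₂/∂z = 5*y + 5
(∇×F)₂ = ∂F₁/∂z − ∂F₃/∂x = -3*y^2 - 4*y - 2
(∇×F)₃ = ∂F₂/∂x − ∂F₁/∂y = 6*y*z + 4*y + 4*z
∇×F = (5*y + 5, -3*y^2 - 4*y - 2, 6*y*z + 4*y + 4*z)
At (-3, 3, 3): (20, -41, 78).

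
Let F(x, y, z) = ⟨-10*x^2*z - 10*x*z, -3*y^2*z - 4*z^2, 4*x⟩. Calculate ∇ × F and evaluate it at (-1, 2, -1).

(∇×F)₁ = ∂F₃/∂y − ∂F₂/∂z = 3*y^2 + 8*z
(∇×F)₂ = ∂F₁/∂z − ∂F₃/∂x = -10*x^2 - 10*x - 4
(∇×F)₃ = ∂F₂/∂x − ∂F₁/∂y = 0
∇×F = (3*y^2 + 8*z, -10*x^2 - 10*x - 4, 0)
At (-1, 2, -1): (4, -4, 0).

(4, -4, 0)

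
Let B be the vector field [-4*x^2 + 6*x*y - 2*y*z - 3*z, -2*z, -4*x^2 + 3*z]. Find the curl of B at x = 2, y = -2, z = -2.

(2, 17, -16)

(∇×B)₁ = ∂B₃/∂y − ∂B₂/∂z = 2
(∇×B)₂ = ∂B₁/∂z − ∂B₃/∂x = 8*x - 2*y - 3
(∇×B)₃ = ∂B₂/∂x − ∂B₁/∂y = -6*x + 2*z
∇×B = (2, 8*x - 2*y - 3, -6*x + 2*z)
At (2, -2, -2): (2, 17, -16).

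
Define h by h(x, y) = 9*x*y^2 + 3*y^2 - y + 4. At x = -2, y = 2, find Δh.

∂²h/∂x² = 0
∂²h/∂y² = 6*(3*x + 1)
∇²h = 18*x + 6
At (-2, 2): -30.

-30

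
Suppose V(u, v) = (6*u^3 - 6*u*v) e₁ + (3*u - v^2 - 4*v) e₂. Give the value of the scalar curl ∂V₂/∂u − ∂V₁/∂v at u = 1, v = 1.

9

∂V₂/∂u = 3
∂V₁/∂v = -6*u
Scalar curl = 6*u + 3
At (1, 1): 9.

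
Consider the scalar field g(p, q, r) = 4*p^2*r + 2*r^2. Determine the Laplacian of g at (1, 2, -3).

∂²g/∂p² = 8*r
∂²g/∂q² = 0
∂²g/∂r² = 4
∇²g = 8*r + 4
At (1, 2, -3): -20.

-20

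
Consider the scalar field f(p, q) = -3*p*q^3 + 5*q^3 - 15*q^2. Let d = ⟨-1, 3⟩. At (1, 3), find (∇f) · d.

-27

∂f/∂p = -3*q^3
∂f/∂q = -9*p*q^2 + 15*q^2 - 30*q
∇f at (1, 3) = (-81, -36)
∇f · d = (-81)(-1) + (-36)(3) = -27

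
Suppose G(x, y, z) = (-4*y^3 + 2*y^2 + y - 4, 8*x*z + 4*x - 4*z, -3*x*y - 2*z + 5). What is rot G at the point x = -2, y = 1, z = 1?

(∇×G)₁ = ∂G₃/∂y − ∂G₂/∂z = -11*x + 4
(∇×G)₂ = ∂G₁/∂z − ∂G₃/∂x = 3*y
(∇×G)₃ = ∂G₂/∂x − ∂G₁/∂y = 12*y^2 - 4*y + 8*z + 3
∇×G = (-11*x + 4, 3*y, 12*y^2 - 4*y + 8*z + 3)
At (-2, 1, 1): (26, 3, 19).

(26, 3, 19)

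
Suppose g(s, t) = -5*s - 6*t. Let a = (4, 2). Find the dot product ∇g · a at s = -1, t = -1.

-32

∂g/∂s = -5
∂g/∂t = -6
∇g at (-1, -1) = (-5, -6)
∇g · a = (-5)(4) + (-6)(2) = -32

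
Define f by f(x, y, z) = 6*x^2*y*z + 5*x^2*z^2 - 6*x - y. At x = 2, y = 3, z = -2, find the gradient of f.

(-70, -49, -8)

∂f/∂x = 12*x*y*z + 10*x*z^2 - 6
∂f/∂y = 6*x^2*z - 1
∂f/∂z = 6*x^2*y + 10*x^2*z
∇f = (12*x*y*z + 10*x*z^2 - 6, 6*x^2*z - 1, 6*x^2*y + 10*x^2*z)
At (2, 3, -2): (-70, -49, -8).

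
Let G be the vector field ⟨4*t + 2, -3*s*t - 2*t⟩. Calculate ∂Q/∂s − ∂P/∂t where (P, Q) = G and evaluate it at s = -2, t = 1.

∂G₂/∂s = -3*t
∂G₁/∂t = 4
Scalar curl = -3*t - 4
At (-2, 1): -7.

-7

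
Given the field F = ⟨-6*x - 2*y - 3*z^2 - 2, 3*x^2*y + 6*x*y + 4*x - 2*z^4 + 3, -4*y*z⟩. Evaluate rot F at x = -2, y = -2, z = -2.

(∇×F)₁ = ∂F₃/∂y − ∂F₂/∂z = 8*z^3 - 4*z
(∇×F)₂ = ∂F₁/∂z − ∂F₃/∂x = -6*z
(∇×F)₃ = ∂F₂/∂x − ∂F₁/∂y = 6*x*y + 6*y + 6
∇×F = (8*z^3 - 4*z, -6*z, 6*x*y + 6*y + 6)
At (-2, -2, -2): (-56, 12, 18).

(-56, 12, 18)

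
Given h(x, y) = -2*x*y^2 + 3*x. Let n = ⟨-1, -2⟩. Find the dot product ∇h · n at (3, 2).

53

∂h/∂x = -2*y^2 + 3
∂h/∂y = -4*x*y
∇h at (3, 2) = (-5, -24)
∇h · n = (-5)(-1) + (-24)(-2) = 53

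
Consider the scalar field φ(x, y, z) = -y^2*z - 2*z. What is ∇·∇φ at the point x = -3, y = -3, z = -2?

∂²φ/∂x² = 0
∂²φ/∂y² = -2*z
∂²φ/∂z² = 0
∇²φ = -2*z
At (-3, -3, -2): 4.

4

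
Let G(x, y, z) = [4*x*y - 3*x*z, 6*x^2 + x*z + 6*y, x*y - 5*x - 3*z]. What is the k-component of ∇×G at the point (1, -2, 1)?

9

(∇×G)_3 = ∂G₂/∂x − ∂G₁/∂y
= 12*x + z − (4*x)
= 8*x + z
At (1, -2, 1): 9.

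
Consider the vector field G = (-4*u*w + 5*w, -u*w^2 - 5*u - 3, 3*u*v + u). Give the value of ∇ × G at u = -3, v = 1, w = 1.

(-15, 13, -6)

(∇×G)₁ = ∂G₃/∂v − ∂G₂/∂w = 2*u*w + 3*u
(∇×G)₂ = ∂G₁/∂w − ∂G₃/∂u = -4*u - 3*v + 4
(∇×G)₃ = ∂G₂/∂u − ∂G₁/∂v = -w^2 - 5
∇×G = (2*u*w + 3*u, -4*u - 3*v + 4, -w^2 - 5)
At (-3, 1, 1): (-15, 13, -6).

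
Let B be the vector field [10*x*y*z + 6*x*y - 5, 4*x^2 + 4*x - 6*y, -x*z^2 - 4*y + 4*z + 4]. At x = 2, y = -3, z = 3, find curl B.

(∇×B)₁ = ∂B₃/∂y − ∂B₂/∂z = -4
(∇×B)₂ = ∂B₁/∂z − ∂B₃/∂x = 10*x*y + z^2
(∇×B)₃ = ∂B₂/∂x − ∂B₁/∂y = -10*x*z + 2*x + 4
∇×B = (-4, 10*x*y + z^2, -10*x*z + 2*x + 4)
At (2, -3, 3): (-4, -51, -52).

(-4, -51, -52)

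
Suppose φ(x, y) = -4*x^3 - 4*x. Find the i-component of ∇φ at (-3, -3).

(∇φ)_1 = ∂φ/∂x = -12*x^2 - 4
At (-3, -3): -112.

-112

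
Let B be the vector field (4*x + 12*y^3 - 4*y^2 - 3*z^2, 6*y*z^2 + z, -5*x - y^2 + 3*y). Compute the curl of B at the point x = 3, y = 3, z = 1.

(-40, -1, -300)

(∇×B)₁ = ∂B₃/∂y − ∂B₂/∂z = -12*y*z - 2*y + 2
(∇×B)₂ = ∂B₁/∂z − ∂B₃/∂x = -6*z + 5
(∇×B)₃ = ∂B₂/∂x − ∂B₁/∂y = -36*y^2 + 8*y
∇×B = (-12*y*z - 2*y + 2, -6*z + 5, -36*y^2 + 8*y)
At (3, 3, 1): (-40, -1, -300).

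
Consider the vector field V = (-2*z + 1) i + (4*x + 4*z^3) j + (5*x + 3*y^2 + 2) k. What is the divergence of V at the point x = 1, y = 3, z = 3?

∂V₁/∂x = 0
∂V₂/∂y = 0
∂V₃/∂z = 0
∇·V = 0
At (1, 3, 3): 0.

0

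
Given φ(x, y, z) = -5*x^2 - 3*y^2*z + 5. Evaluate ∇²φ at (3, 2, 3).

∂²φ/∂x² = -10
∂²φ/∂y² = -6*z
∂²φ/∂z² = 0
∇²φ = -6*z - 10
At (3, 2, 3): -28.

-28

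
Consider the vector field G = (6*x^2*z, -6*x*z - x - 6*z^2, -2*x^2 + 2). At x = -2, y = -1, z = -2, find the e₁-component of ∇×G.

-36

(∇×G)_1 = ∂G₃/∂y − ∂G₂/∂z
= 0 − (-6*x - 12*z)
= 6*x + 12*z
At (-2, -1, -2): -36.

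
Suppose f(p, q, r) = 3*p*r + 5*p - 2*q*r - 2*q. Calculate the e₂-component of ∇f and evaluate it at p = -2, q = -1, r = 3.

(∇f)_2 = ∂f/∂q = -2*r - 2
At (-2, -1, 3): -8.

-8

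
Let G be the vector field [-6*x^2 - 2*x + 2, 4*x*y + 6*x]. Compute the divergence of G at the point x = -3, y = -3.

22

∂G₁/∂x = -12*x - 2
∂G₂/∂y = 4*x
∇·G = -8*x - 2
At (-3, -3): 22.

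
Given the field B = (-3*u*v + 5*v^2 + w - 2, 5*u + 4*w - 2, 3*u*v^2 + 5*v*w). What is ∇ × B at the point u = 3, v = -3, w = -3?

(∇×B)₁ = ∂B₃/∂v − ∂B₂/∂w = 6*u*v + 5*w - 4
(∇×B)₂ = ∂B₁/∂w − ∂B₃/∂u = -3*v^2 + 1
(∇×B)₃ = ∂B₂/∂u − ∂B₁/∂v = 3*u - 10*v + 5
∇×B = (6*u*v + 5*w - 4, -3*v^2 + 1, 3*u - 10*v + 5)
At (3, -3, -3): (-73, -26, 44).

(-73, -26, 44)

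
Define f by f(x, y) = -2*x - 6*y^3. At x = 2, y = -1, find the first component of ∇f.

-2

(∇f)_1 = ∂f/∂x = -2
At (2, -1): -2.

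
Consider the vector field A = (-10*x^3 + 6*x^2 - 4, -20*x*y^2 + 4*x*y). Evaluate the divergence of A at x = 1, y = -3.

106

∂A₁/∂x = -30*x^2 + 12*x
∂A₂/∂y = -40*x*y + 4*x
∇·A = -30*x^2 - 40*x*y + 16*x
At (1, -3): 106.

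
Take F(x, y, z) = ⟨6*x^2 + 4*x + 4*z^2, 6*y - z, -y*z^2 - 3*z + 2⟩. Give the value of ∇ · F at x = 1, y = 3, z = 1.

∂F₁/∂x = 12*x + 4
∂F₂/∂y = 6
∂F₃/∂z = -2*y*z - 3
∇·F = 12*x - 2*y*z + 7
At (1, 3, 1): 13.

13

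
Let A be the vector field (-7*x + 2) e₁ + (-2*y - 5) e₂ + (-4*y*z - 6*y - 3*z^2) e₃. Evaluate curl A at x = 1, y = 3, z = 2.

(∇×A)₁ = ∂A₃/∂y − ∂A₂/∂z = -4*z - 6
(∇×A)₂ = ∂A₁/∂z − ∂A₃/∂x = 0
(∇×A)₃ = ∂A₂/∂x − ∂A₁/∂y = 0
∇×A = (-4*z - 6, 0, 0)
At (1, 3, 2): (-14, 0, 0).

(-14, 0, 0)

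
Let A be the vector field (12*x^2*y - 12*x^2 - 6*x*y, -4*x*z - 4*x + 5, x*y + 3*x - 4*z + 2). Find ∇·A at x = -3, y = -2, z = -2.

∂A₁/∂x = 24*x*y - 24*x - 6*y
∂A₂/∂y = 0
∂A₃/∂z = -4
∇·A = 24*x*y - 24*x - 6*y - 4
At (-3, -2, -2): 224.

224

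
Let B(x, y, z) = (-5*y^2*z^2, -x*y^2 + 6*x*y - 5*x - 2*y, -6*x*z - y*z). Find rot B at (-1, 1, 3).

(∇×B)₁ = ∂B₃/∂y − ∂B₂/∂z = -z
(∇×B)₂ = ∂B₁/∂z − ∂B₃/∂x = -10*y^2*z + 6*z
(∇×B)₃ = ∂B₂/∂x − ∂B₁/∂y = -y^2 + 10*y*z^2 + 6*y - 5
∇×B = (-z, -10*y^2*z + 6*z, -y^2 + 10*y*z^2 + 6*y - 5)
At (-1, 1, 3): (-3, -12, 90).

(-3, -12, 90)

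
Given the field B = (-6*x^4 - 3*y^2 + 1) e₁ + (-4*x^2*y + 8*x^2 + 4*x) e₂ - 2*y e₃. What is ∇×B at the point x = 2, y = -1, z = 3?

(∇×B)₁ = ∂B₃/∂y − ∂B₂/∂z = -2
(∇×B)₂ = ∂B₁/∂z − ∂B₃/∂x = 0
(∇×B)₃ = ∂B₂/∂x − ∂B₁/∂y = -8*x*y + 16*x + 6*y + 4
∇×B = (-2, 0, -8*x*y + 16*x + 6*y + 4)
At (2, -1, 3): (-2, 0, 46).

(-2, 0, 46)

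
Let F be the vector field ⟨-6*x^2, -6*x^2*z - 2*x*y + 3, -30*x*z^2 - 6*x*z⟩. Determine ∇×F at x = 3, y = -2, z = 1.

(54, 36, -32)

(∇×F)₁ = ∂F₃/∂y − ∂F₂/∂z = 6*x^2
(∇×F)₂ = ∂F₁/∂z − ∂F₃/∂x = 30*z^2 + 6*z
(∇×F)₃ = ∂F₂/∂x − ∂F₁/∂y = -12*x*z - 2*y
∇×F = (6*x^2, 30*z^2 + 6*z, -12*x*z - 2*y)
At (3, -2, 1): (54, 36, -32).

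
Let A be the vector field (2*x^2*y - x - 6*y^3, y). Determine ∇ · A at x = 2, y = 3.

24

∂A₁/∂x = 4*x*y - 1
∂A₂/∂y = 1
∇·A = 4*x*y
At (2, 3): 24.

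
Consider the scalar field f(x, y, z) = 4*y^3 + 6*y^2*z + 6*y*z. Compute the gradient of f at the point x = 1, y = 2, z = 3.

∂f/∂x = 0
∂f/∂y = 12*y^2 + 12*y*z + 6*z
∂f/∂z = 6*y^2 + 6*y
∇f = (0, 12*y^2 + 12*y*z + 6*z, 6*y^2 + 6*y)
At (1, 2, 3): (0, 138, 36).

(0, 138, 36)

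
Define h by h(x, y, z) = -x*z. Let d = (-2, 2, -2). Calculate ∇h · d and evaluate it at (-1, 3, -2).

∂h/∂x = -z
∂h/∂y = 0
∂h/∂z = -x
∇h at (-1, 3, -2) = (2, 0, 1)
∇h · d = (2)(-2) + (0)(2) + (1)(-2) = -6

-6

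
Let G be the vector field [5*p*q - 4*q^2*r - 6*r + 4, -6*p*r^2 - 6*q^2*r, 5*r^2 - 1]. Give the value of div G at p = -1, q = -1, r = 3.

∂G₁/∂p = 5*q
∂G₂/∂q = -12*q*r
∂G₃/∂r = 10*r
∇·G = -12*q*r + 5*q + 10*r
At (-1, -1, 3): 61.

61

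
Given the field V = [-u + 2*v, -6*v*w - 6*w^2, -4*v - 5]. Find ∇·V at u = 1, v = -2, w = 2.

-13

∂V₁/∂u = -1
∂V₂/∂v = -6*w
∂V₃/∂w = 0
∇·V = -6*w - 1
At (1, -2, 2): -13.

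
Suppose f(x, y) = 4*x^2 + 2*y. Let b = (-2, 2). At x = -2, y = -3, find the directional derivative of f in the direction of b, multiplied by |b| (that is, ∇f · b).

36

∂f/∂x = 8*x
∂f/∂y = 2
∇f at (-2, -3) = (-16, 2)
∇f · b = (-16)(-2) + (2)(2) = 36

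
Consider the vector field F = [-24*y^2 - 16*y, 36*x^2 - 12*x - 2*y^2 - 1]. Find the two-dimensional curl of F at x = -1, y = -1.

∂F₂/∂x = 72*x - 12
∂F₁/∂y = -48*y - 16
Scalar curl = 72*x + 48*y + 4
At (-1, -1): -116.

-116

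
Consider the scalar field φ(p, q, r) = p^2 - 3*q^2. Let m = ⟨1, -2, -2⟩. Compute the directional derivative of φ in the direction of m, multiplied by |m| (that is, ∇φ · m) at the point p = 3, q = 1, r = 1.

18

∂φ/∂p = 2*p
∂φ/∂q = -6*q
∂φ/∂r = 0
∇φ at (3, 1, 1) = (6, -6, 0)
∇φ · m = (6)(1) + (-6)(-2) + (0)(-2) = 18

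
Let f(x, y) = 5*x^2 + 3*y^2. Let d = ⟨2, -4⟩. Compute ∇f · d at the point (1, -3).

92

∂f/∂x = 10*x
∂f/∂y = 6*y
∇f at (1, -3) = (10, -18)
∇f · d = (10)(2) + (-18)(-4) = 92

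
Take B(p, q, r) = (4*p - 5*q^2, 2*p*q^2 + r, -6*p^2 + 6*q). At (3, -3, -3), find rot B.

(∇×B)₁ = ∂B₃/∂q − ∂B₂/∂r = 5
(∇×B)₂ = ∂B₁/∂r − ∂B₃/∂p = 12*p
(∇×B)₃ = ∂B₂/∂p − ∂B₁/∂q = 2*q^2 + 10*q
∇×B = (5, 12*p, 2*q^2 + 10*q)
At (3, -3, -3): (5, 36, -12).

(5, 36, -12)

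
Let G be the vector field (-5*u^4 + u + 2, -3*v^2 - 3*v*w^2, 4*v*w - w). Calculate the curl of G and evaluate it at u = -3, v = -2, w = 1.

(-8, 0, 0)

(∇×G)₁ = ∂G₃/∂v − ∂G₂/∂w = 6*v*w + 4*w
(∇×G)₂ = ∂G₁/∂w − ∂G₃/∂u = 0
(∇×G)₃ = ∂G₂/∂u − ∂G₁/∂v = 0
∇×G = (6*v*w + 4*w, 0, 0)
At (-3, -2, 1): (-8, 0, 0).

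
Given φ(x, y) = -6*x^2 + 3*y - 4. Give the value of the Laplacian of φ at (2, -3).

∂²φ/∂x² = -12
∂²φ/∂y² = 0
∇²φ = -12
At (2, -3): -12.

-12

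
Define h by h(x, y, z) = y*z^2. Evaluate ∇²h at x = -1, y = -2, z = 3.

-4

∂²h/∂x² = 0
∂²h/∂y² = 0
∂²h/∂z² = 2*y
∇²h = 2*y
At (-1, -2, 3): -4.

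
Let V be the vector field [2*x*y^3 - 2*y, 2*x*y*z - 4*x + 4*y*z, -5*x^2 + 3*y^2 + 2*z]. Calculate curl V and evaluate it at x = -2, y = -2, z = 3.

(-12, -20, 34)

(∇×V)₁ = ∂V₃/∂y − ∂V₂/∂z = -2*x*y + 2*y
(∇×V)₂ = ∂V₁/∂z − ∂V₃/∂x = 10*x
(∇×V)₃ = ∂V₂/∂x − ∂V₁/∂y = -6*x*y^2 + 2*y*z - 2
∇×V = (-2*x*y + 2*y, 10*x, -6*x*y^2 + 2*y*z - 2)
At (-2, -2, 3): (-12, -20, 34).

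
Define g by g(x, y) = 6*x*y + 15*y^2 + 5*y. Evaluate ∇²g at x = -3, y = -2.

∂²g/∂x² = 0
∂²g/∂y² = 30
∇²g = 30
At (-3, -2): 30.

30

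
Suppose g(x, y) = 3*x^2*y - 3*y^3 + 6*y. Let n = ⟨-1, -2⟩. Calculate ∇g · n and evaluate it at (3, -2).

∂g/∂x = 6*x*y
∂g/∂y = 3*x^2 - 9*y^2 + 6
∇g at (3, -2) = (-36, -3)
∇g · n = (-36)(-1) + (-3)(-2) = 42

42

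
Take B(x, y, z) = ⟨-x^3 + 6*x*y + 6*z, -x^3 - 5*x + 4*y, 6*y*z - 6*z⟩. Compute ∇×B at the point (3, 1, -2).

(∇×B)₁ = ∂B₃/∂y − ∂B₂/∂z = 6*z
(∇×B)₂ = ∂B₁/∂z − ∂B₃/∂x = 6
(∇×B)₃ = ∂B₂/∂x − ∂B₁/∂y = -3*x^2 - 6*x - 5
∇×B = (6*z, 6, -3*x^2 - 6*x - 5)
At (3, 1, -2): (-12, 6, -50).

(-12, 6, -50)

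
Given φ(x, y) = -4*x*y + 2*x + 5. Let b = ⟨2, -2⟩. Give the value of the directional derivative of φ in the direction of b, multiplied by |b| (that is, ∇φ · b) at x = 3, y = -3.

52

∂φ/∂x = -4*y + 2
∂φ/∂y = -4*x
∇φ at (3, -3) = (14, -12)
∇φ · b = (14)(2) + (-12)(-2) = 52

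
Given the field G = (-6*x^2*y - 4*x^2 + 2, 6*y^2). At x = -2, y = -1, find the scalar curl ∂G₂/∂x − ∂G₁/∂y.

∂G₂/∂x = 0
∂G₁/∂y = -6*x^2
Scalar curl = 6*x^2
At (-2, -1): 24.

24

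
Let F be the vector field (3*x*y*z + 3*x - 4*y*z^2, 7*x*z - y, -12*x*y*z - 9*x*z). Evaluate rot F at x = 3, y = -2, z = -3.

(∇×F)₁ = ∂F₃/∂y − ∂F₂/∂z = -12*x*z - 7*x
(∇×F)₂ = ∂F₁/∂z − ∂F₃/∂x = 3*x*y + 4*y*z + 9*z
(∇×F)₃ = ∂F₂/∂x − ∂F₁/∂y = -3*x*z + 4*z^2 + 7*z
∇×F = (-12*x*z - 7*x, 3*x*y + 4*y*z + 9*z, -3*x*z + 4*z^2 + 7*z)
At (3, -2, -3): (87, -21, 42).

(87, -21, 42)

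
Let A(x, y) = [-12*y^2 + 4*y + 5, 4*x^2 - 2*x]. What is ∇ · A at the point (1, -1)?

0

∂A₁/∂x = 0
∂A₂/∂y = 0
∇·A = 0
At (1, -1): 0.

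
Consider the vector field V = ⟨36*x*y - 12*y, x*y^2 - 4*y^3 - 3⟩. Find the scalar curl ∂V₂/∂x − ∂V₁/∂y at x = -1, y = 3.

∂V₂/∂x = y^2
∂V₁/∂y = 36*x - 12
Scalar curl = -36*x + y^2 + 12
At (-1, 3): 57.

57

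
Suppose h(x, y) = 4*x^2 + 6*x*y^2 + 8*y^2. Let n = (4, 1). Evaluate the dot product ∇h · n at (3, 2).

∂h/∂x = 8*x + 6*y^2
∂h/∂y = 12*x*y + 16*y
∇h at (3, 2) = (48, 104)
∇h · n = (48)(4) + (104)(1) = 296

296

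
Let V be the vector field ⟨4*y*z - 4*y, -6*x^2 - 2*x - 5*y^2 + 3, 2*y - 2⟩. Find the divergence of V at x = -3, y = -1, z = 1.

∂V₁/∂x = 0
∂V₂/∂y = -10*y
∂V₃/∂z = 0
∇·V = -10*y
At (-3, -1, 1): 10.

10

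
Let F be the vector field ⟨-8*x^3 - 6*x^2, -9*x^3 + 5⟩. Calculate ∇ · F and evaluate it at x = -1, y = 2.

∂F₁/∂x = -24*x^2 - 12*x
∂F₂/∂y = 0
∇·F = -24*x^2 - 12*x
At (-1, 2): -12.

-12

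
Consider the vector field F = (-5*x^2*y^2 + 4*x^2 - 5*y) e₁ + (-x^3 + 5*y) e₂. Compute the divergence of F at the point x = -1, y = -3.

∂F₁/∂x = -10*x*y^2 + 8*x
∂F₂/∂y = 5
∇·F = -10*x*y^2 + 8*x + 5
At (-1, -3): 87.

87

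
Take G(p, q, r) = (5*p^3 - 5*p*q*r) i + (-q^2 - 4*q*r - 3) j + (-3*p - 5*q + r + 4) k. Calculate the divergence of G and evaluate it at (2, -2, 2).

∂G₁/∂p = 15*p^2 - 5*q*r
∂G₂/∂q = -2*q - 4*r
∂G₃/∂r = 1
∇·G = 15*p^2 - 5*q*r - 2*q - 4*r + 1
At (2, -2, 2): 77.

77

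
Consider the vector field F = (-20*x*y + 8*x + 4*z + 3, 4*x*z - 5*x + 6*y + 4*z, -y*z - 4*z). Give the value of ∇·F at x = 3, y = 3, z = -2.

∂F₁/∂x = -20*y + 8
∂F₂/∂y = 6
∂F₃/∂z = -y - 4
∇·F = -21*y + 10
At (3, 3, -2): -53.

-53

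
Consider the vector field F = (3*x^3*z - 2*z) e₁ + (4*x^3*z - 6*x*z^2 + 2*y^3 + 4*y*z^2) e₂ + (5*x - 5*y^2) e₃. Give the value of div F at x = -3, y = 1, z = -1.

-71

∂F₁/∂x = 9*x^2*z
∂F₂/∂y = 6*y^2 + 4*z^2
∂F₃/∂z = 0
∇·F = 9*x^2*z + 6*y^2 + 4*z^2
At (-3, 1, -1): -71.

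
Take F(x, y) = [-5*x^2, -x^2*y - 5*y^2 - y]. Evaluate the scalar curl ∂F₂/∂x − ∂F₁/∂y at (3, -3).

18

∂F₂/∂x = -2*x*y
∂F₁/∂y = 0
Scalar curl = -2*x*y
At (3, -3): 18.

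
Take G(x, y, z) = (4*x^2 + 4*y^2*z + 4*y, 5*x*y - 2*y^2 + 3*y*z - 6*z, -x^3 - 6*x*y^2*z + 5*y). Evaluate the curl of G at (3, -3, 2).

(236, 171, 29)

(∇×G)₁ = ∂G₃/∂y − ∂G₂/∂z = -12*x*y*z - 3*y + 11
(∇×G)₂ = ∂G₁/∂z − ∂G₃/∂x = 3*x^2 + 6*y^2*z + 4*y^2
(∇×G)₃ = ∂G₂/∂x − ∂G₁/∂y = -8*y*z + 5*y - 4
∇×G = (-12*x*y*z - 3*y + 11, 3*x^2 + 6*y^2*z + 4*y^2, -8*y*z + 5*y - 4)
At (3, -3, 2): (236, 171, 29).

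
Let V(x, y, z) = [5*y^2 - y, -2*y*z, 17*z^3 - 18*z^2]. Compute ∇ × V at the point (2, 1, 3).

(∇×V)₁ = ∂V₃/∂y − ∂V₂/∂z = 2*y
(∇×V)₂ = ∂V₁/∂z − ∂V₃/∂x = 0
(∇×V)₃ = ∂V₂/∂x − ∂V₁/∂y = -10*y + 1
∇×V = (2*y, 0, -10*y + 1)
At (2, 1, 3): (2, 0, -9).

(2, 0, -9)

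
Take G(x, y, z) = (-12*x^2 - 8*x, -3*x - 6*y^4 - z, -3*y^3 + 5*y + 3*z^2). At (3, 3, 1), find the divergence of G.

-722

∂G₁/∂x = -24*x - 8
∂G₂/∂y = -24*y^3
∂G₃/∂z = 6*z
∇·G = -24*x - 24*y^3 + 6*z - 8
At (3, 3, 1): -722.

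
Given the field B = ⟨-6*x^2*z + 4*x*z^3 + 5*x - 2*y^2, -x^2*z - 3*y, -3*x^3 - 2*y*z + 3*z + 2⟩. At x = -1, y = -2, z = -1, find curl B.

(3, -9, -10)

(∇×B)₁ = ∂B₃/∂y − ∂B₂/∂z = x^2 - 2*z
(∇×B)₂ = ∂B₁/∂z − ∂B₃/∂x = 3*x^2 + 12*x*z^2
(∇×B)₃ = ∂B₂/∂x − ∂B₁/∂y = -2*x*z + 4*y
∇×B = (x^2 - 2*z, 3*x^2 + 12*x*z^2, -2*x*z + 4*y)
At (-1, -2, -1): (3, -9, -10).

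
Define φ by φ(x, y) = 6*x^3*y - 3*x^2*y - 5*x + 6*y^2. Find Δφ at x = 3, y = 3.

318

∂²φ/∂x² = 6*y*(6*x - 1)
∂²φ/∂y² = 12
∇²φ = 36*x*y - 6*y + 12
At (3, 3): 318.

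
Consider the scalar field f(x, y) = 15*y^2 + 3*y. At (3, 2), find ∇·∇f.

∂²f/∂x² = 0
∂²f/∂y² = 30
∇²f = 30
At (3, 2): 30.

30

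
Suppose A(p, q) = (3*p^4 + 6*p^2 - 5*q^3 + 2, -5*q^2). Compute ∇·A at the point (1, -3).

∂A₁/∂p = 12*p^3 + 12*p
∂A₂/∂q = -10*q
∇·A = 12*p^3 + 12*p - 10*q
At (1, -3): 54.

54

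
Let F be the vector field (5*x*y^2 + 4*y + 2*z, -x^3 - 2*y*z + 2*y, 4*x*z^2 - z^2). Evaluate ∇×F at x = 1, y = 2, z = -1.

(∇×F)₁ = ∂F₃/∂y − ∂F₂/∂z = 2*y
(∇×F)₂ = ∂F₁/∂z − ∂F₃/∂x = -4*z^2 + 2
(∇×F)₃ = ∂F₂/∂x − ∂F₁/∂y = -3*x^2 - 10*x*y - 4
∇×F = (2*y, -4*z^2 + 2, -3*x^2 - 10*x*y - 4)
At (1, 2, -1): (4, -2, -27).

(4, -2, -27)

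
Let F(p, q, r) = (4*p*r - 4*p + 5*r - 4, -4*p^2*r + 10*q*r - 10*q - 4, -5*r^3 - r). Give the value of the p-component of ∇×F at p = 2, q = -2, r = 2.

36

(∇×F)_1 = ∂F₃/∂q − ∂F₂/∂r
= 0 − (-4*p^2 + 10*q)
= 4*p^2 - 10*q
At (2, -2, 2): 36.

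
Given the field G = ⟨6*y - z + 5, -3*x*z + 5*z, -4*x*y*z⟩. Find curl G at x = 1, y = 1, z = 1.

(∇×G)₁ = ∂G₃/∂y − ∂G₂/∂z = -4*x*z + 3*x - 5
(∇×G)₂ = ∂G₁/∂z − ∂G₃/∂x = 4*y*z - 1
(∇×G)₃ = ∂G₂/∂x − ∂G₁/∂y = -3*z - 6
∇×G = (-4*x*z + 3*x - 5, 4*y*z - 1, -3*z - 6)
At (1, 1, 1): (-6, 3, -9).

(-6, 3, -9)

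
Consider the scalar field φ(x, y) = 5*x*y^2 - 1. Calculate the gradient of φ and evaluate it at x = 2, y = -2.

∂φ/∂x = 5*y^2
∂φ/∂y = 10*x*y
∇φ = (5*y^2, 10*x*y)
At (2, -2): (20, -40).

(20, -40)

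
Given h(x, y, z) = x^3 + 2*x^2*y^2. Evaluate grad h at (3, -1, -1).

(39, -36, 0)

∂h/∂x = 3*x^2 + 4*x*y^2
∂h/∂y = 4*x^2*y
∂h/∂z = 0
∇h = (3*x^2 + 4*x*y^2, 4*x^2*y, 0)
At (3, -1, -1): (39, -36, 0).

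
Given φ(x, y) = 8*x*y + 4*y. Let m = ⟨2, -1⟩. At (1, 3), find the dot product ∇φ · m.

36

∂φ/∂x = 8*y
∂φ/∂y = 8*x + 4
∇φ at (1, 3) = (24, 12)
∇φ · m = (24)(2) + (12)(-1) = 36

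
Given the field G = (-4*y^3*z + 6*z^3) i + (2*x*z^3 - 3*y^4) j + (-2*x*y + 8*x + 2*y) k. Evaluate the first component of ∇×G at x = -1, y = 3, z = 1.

10

(∇×G)_1 = ∂G₃/∂y − ∂G₂/∂z
= -2*x + 2 − (6*x*z^2)
= -6*x*z^2 - 2*x + 2
At (-1, 3, 1): 10.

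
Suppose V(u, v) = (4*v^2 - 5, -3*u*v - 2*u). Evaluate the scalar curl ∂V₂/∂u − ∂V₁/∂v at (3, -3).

∂V₂/∂u = -3*v - 2
∂V₁/∂v = 8*v
Scalar curl = -11*v - 2
At (3, -3): 31.

31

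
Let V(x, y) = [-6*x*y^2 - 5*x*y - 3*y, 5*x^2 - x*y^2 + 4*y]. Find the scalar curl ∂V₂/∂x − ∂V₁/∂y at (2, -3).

-48

∂V₂/∂x = 10*x - y^2
∂V₁/∂y = -12*x*y - 5*x - 3
Scalar curl = 12*x*y + 15*x - y^2 + 3
At (2, -3): -48.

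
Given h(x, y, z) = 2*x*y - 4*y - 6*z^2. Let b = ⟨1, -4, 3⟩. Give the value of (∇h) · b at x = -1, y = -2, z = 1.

∂h/∂x = 2*y
∂h/∂y = 2*x - 4
∂h/∂z = -12*z
∇h at (-1, -2, 1) = (-4, -6, -12)
∇h · b = (-4)(1) + (-6)(-4) + (-12)(3) = -16

-16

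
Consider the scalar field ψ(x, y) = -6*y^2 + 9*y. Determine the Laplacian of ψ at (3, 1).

-12

∂²ψ/∂x² = 0
∂²ψ/∂y² = -12
∇²ψ = -12
At (3, 1): -12.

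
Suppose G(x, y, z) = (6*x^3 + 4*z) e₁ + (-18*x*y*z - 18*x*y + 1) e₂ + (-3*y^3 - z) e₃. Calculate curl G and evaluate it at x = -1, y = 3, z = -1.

(-135, 4, 0)

(∇×G)₁ = ∂G₃/∂y − ∂G₂/∂z = 18*x*y - 9*y^2
(∇×G)₂ = ∂G₁/∂z − ∂G₃/∂x = 4
(∇×G)₃ = ∂G₂/∂x − ∂G₁/∂y = -18*y*z - 18*y
∇×G = (18*x*y - 9*y^2, 4, -18*y*z - 18*y)
At (-1, 3, -1): (-135, 4, 0).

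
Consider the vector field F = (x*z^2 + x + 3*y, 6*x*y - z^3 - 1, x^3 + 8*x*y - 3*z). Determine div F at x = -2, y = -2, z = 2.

-10

∂F₁/∂x = z^2 + 1
∂F₂/∂y = 6*x
∂F₃/∂z = -3
∇·F = 6*x + z^2 - 2
At (-2, -2, 2): -10.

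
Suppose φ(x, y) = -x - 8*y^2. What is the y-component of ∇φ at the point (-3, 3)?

-48

(∇φ)_2 = ∂φ/∂y = -16*y
At (-3, 3): -48.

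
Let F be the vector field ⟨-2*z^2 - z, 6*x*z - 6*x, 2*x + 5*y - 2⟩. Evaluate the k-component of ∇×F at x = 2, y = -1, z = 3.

(∇×F)_3 = ∂F₂/∂x − ∂F₁/∂y
= 6*z - 6 − (0)
= 6*z - 6
At (2, -1, 3): 12.

12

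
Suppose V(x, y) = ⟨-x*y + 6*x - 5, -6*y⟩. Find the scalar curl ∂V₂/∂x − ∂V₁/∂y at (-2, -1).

∂V₂/∂x = 0
∂V₁/∂y = -x
Scalar curl = x
At (-2, -1): -2.

-2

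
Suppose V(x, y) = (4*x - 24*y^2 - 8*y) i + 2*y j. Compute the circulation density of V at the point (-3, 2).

104

∂V₂/∂x = 0
∂V₁/∂y = -48*y - 8
Scalar curl = 48*y + 8
At (-3, 2): 104.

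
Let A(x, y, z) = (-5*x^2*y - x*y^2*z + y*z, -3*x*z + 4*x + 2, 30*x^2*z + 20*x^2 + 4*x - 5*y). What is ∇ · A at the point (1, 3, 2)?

-18

∂A₁/∂x = -10*x*y - y^2*z
∂A₂/∂y = 0
∂A₃/∂z = 30*x^2
∇·A = 30*x^2 - 10*x*y - y^2*z
At (1, 3, 2): -18.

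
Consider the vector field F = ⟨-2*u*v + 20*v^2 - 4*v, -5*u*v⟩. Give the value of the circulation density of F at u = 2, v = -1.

53

∂F₂/∂u = -5*v
∂F₁/∂v = -2*u + 40*v - 4
Scalar curl = 2*u - 45*v + 4
At (2, -1): 53.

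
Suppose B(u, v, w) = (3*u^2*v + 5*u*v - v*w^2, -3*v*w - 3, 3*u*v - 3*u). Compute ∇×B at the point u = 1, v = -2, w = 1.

(-3, 13, -7)

(∇×B)₁ = ∂B₃/∂v − ∂B₂/∂w = 3*u + 3*v
(∇×B)₂ = ∂B₁/∂w − ∂B₃/∂u = -2*v*w - 3*v + 3
(∇×B)₃ = ∂B₂/∂u − ∂B₁/∂v = -3*u^2 - 5*u + w^2
∇×B = (3*u + 3*v, -2*v*w - 3*v + 3, -3*u^2 - 5*u + w^2)
At (1, -2, 1): (-3, 13, -7).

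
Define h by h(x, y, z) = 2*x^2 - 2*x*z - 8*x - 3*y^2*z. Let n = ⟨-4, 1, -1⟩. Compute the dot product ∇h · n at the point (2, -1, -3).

-35

∂h/∂x = 4*x - 2*z - 8
∂h/∂y = -6*y*z
∂h/∂z = -2*x - 3*y^2
∇h at (2, -1, -3) = (6, -18, -7)
∇h · n = (6)(-4) + (-18)(1) + (-7)(-1) = -35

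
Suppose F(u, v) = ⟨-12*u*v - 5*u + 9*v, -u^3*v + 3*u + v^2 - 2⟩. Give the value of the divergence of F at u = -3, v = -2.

42

∂F₁/∂u = -12*v - 5
∂F₂/∂v = -u^3 + 2*v
∇·F = -u^3 - 10*v - 5
At (-3, -2): 42.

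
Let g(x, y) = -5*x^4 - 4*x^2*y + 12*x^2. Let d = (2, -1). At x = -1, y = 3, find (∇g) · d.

∂g/∂x = -20*x^3 - 8*x*y + 24*x
∂g/∂y = -4*x^2
∇g at (-1, 3) = (20, -4)
∇g · d = (20)(2) + (-4)(-1) = 44

44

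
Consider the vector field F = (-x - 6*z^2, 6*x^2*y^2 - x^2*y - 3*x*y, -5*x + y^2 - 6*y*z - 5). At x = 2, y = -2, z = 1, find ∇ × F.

(∇×F)₁ = ∂F₃/∂y − ∂F₂/∂z = 2*y - 6*z
(∇×F)₂ = ∂F₁/∂z − ∂F₃/∂x = -12*z + 5
(∇×F)₃ = ∂F₂/∂x − ∂F₁/∂y = 12*x*y^2 - 2*x*y - 3*y
∇×F = (2*y - 6*z, -12*z + 5, 12*x*y^2 - 2*x*y - 3*y)
At (2, -2, 1): (-10, -7, 110).

(-10, -7, 110)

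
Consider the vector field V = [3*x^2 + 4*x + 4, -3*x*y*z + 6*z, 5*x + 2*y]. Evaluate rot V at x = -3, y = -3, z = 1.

(23, -5, 9)

(∇×V)₁ = ∂V₃/∂y − ∂V₂/∂z = 3*x*y - 4
(∇×V)₂ = ∂V₁/∂z − ∂V₃/∂x = -5
(∇×V)₃ = ∂V₂/∂x − ∂V₁/∂y = -3*y*z
∇×V = (3*x*y - 4, -5, -3*y*z)
At (-3, -3, 1): (23, -5, 9).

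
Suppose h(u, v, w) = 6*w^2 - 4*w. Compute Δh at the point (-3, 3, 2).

∂²h/∂u² = 0
∂²h/∂v² = 0
∂²h/∂w² = 12
∇²h = 12
At (-3, 3, 2): 12.

12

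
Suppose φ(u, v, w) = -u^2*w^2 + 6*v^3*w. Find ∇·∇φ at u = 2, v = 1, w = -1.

∂²φ/∂u² = -2*w^2
∂²φ/∂v² = 36*v*w
∂²φ/∂w² = -2*u^2
∇²φ = -2*u^2 + 36*v*w - 2*w^2
At (2, 1, -1): -46.

-46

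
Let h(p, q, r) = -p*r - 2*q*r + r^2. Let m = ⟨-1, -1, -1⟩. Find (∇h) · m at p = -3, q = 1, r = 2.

∂h/∂p = -r
∂h/∂q = -2*r
∂h/∂r = -p - 2*q + 2*r
∇h at (-3, 1, 2) = (-2, -4, 5)
∇h · m = (-2)(-1) + (-4)(-1) + (5)(-1) = 1

1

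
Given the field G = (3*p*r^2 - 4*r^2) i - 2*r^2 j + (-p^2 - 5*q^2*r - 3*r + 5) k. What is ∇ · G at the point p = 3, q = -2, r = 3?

∂G₁/∂p = 3*r^2
∂G₂/∂q = 0
∂G₃/∂r = -5*q^2 - 3
∇·G = -5*q^2 + 3*r^2 - 3
At (3, -2, 3): 4.

4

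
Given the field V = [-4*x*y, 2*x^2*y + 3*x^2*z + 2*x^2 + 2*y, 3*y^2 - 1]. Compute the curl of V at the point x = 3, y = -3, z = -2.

(∇×V)₁ = ∂V₃/∂y − ∂V₂/∂z = -3*x^2 + 6*y
(∇×V)₂ = ∂V₁/∂z − ∂V₃/∂x = 0
(∇×V)₃ = ∂V₂/∂x − ∂V₁/∂y = 4*x*y + 6*x*z + 8*x
∇×V = (-3*x^2 + 6*y, 0, 4*x*y + 6*x*z + 8*x)
At (3, -3, -2): (-45, 0, -48).

(-45, 0, -48)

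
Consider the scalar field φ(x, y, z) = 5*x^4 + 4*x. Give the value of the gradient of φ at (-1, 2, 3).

(-16, 0, 0)

∂φ/∂x = 20*x^3 + 4
∂φ/∂y = 0
∂φ/∂z = 0
∇φ = (20*x^3 + 4, 0, 0)
At (-1, 2, 3): (-16, 0, 0).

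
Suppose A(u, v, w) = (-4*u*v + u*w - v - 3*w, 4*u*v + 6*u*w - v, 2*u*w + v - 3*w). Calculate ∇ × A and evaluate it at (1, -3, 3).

(∇×A)₁ = ∂A₃/∂v − ∂A₂/∂w = -6*u + 1
(∇×A)₂ = ∂A₁/∂w − ∂A₃/∂u = u - 2*w - 3
(∇×A)₃ = ∂A₂/∂u − ∂A₁/∂v = 4*u + 4*v + 6*w + 1
∇×A = (-6*u + 1, u - 2*w - 3, 4*u + 4*v + 6*w + 1)
At (1, -3, 3): (-5, -8, 11).

(-5, -8, 11)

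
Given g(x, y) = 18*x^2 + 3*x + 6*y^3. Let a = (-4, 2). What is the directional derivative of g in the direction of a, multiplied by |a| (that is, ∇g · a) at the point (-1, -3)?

456

∂g/∂x = 36*x + 3
∂g/∂y = 18*y^2
∇g at (-1, -3) = (-33, 162)
∇g · a = (-33)(-4) + (162)(2) = 456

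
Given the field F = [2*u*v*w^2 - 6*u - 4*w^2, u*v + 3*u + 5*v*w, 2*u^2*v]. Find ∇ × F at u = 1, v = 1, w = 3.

(∇×F)₁ = ∂F₃/∂v − ∂F₂/∂w = 2*u^2 - 5*v
(∇×F)₂ = ∂F₁/∂w − ∂F₃/∂u = 4*u*v*w - 4*u*v - 8*w
(∇×F)₃ = ∂F₂/∂u − ∂F₁/∂v = -2*u*w^2 + v + 3
∇×F = (2*u^2 - 5*v, 4*u*v*w - 4*u*v - 8*w, -2*u*w^2 + v + 3)
At (1, 1, 3): (-3, -16, -14).

(-3, -16, -14)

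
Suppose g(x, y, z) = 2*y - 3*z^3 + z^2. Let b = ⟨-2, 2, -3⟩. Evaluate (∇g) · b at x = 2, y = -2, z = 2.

100

∂g/∂x = 0
∂g/∂y = 2
∂g/∂z = -9*z^2 + 2*z
∇g at (2, -2, 2) = (0, 2, -32)
∇g · b = (0)(-2) + (2)(2) + (-32)(-3) = 100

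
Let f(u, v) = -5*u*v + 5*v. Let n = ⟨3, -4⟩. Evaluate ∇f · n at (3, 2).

∂f/∂u = -5*v
∂f/∂v = -5*u + 5
∇f at (3, 2) = (-10, -10)
∇f · n = (-10)(3) + (-10)(-4) = 10

10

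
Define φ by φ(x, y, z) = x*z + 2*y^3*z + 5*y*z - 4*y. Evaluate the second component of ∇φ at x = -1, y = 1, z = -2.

-26

(∇φ)_2 = ∂φ/∂y = 6*y^2*z + 5*z - 4
At (-1, 1, -2): -26.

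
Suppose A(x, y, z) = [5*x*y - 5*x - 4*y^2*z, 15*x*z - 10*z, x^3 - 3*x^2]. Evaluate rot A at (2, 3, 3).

(-20, -36, 107)

(∇×A)₁ = ∂A₃/∂y − ∂A₂/∂z = -15*x + 10
(∇×A)₂ = ∂A₁/∂z − ∂A₃/∂x = -3*x^2 + 6*x - 4*y^2
(∇×A)₃ = ∂A₂/∂x − ∂A₁/∂y = -5*x + 8*y*z + 15*z
∇×A = (-15*x + 10, -3*x^2 + 6*x - 4*y^2, -5*x + 8*y*z + 15*z)
At (2, 3, 3): (-20, -36, 107).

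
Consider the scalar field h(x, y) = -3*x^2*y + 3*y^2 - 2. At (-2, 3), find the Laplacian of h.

∂²h/∂x² = -6*y
∂²h/∂y² = 6
∇²h = -6*y + 6
At (-2, 3): -12.

-12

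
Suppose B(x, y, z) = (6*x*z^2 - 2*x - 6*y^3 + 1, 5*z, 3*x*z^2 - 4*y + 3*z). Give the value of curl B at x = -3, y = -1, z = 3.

(∇×B)₁ = ∂B₃/∂y − ∂B₂/∂z = -9
(∇×B)₂ = ∂B₁/∂z − ∂B₃/∂x = 12*x*z - 3*z^2
(∇×B)₃ = ∂B₂/∂x − ∂B₁/∂y = 18*y^2
∇×B = (-9, 12*x*z - 3*z^2, 18*y^2)
At (-3, -1, 3): (-9, -135, 18).

(-9, -135, 18)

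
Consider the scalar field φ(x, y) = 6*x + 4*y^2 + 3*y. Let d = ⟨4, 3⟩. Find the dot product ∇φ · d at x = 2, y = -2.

∂φ/∂x = 6
∂φ/∂y = 8*y + 3
∇φ at (2, -2) = (6, -13)
∇φ · d = (6)(4) + (-13)(3) = -15

-15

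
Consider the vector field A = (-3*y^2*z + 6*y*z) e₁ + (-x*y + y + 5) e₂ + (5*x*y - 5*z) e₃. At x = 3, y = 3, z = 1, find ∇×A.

(∇×A)₁ = ∂A₃/∂y − ∂A₂/∂z = 5*x
(∇×A)₂ = ∂A₁/∂z − ∂A₃/∂x = -3*y^2 + y
(∇×A)₃ = ∂A₂/∂x − ∂A₁/∂y = 6*y*z - y - 6*z
∇×A = (5*x, -3*y^2 + y, 6*y*z - y - 6*z)
At (3, 3, 1): (15, -24, 9).

(15, -24, 9)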